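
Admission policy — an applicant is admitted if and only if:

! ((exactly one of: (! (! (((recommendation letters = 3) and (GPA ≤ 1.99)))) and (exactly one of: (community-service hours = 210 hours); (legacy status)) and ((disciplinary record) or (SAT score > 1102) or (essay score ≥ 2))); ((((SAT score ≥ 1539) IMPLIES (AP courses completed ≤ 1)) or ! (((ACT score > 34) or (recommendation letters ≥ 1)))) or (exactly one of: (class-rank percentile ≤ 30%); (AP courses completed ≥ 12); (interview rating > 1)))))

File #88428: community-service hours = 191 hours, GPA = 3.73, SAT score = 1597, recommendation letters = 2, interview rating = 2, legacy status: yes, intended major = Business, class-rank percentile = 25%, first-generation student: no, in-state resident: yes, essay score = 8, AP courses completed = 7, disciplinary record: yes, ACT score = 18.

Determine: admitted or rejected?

Atomic conditions:
  recommendation letters = 3: 2 == 3 is false
  GPA ≤ 1.99: 3.73 ≤ 1.99 is false
  community-service hours = 210 hours: 191 == 210 is false
  legacy status: yes → true
  disciplinary record: yes → true
  SAT score > 1102: 1597 > 1102 is true
  essay score ≥ 2: 8 ≥ 2 is true
  SAT score ≥ 1539: 1597 ≥ 1539 is true
  AP courses completed ≤ 1: 7 ≤ 1 is false
  ACT score > 34: 18 > 34 is false
  recommendation letters ≥ 1: 2 ≥ 1 is true
  class-rank percentile ≤ 30%: 25 ≤ 30 is true
  AP courses completed ≥ 12: 7 ≥ 12 is false
  interview rating > 1: 2 > 1 is true
Combine:
[1.1.1.1.1] false AND false = false
[1.1.1.1] NOT false = true
[1.1.1] NOT true = false
[1.1.2] exactly-one(false, true) = true
[1.1.3] true OR true OR true = true
[1.1] false AND true AND true = false
[1.2.1.1] true → false = false
[1.2.1.2.1] false OR true = true
[1.2.1.2] NOT true = false
[1.2.1] false OR false = false
[1.2.2] exactly-one(true, false, true) = false
[1.2] false OR false = false
[1] exactly-one(false, false) = false
[root] NOT false = true
Overall: true → admitted

Admitted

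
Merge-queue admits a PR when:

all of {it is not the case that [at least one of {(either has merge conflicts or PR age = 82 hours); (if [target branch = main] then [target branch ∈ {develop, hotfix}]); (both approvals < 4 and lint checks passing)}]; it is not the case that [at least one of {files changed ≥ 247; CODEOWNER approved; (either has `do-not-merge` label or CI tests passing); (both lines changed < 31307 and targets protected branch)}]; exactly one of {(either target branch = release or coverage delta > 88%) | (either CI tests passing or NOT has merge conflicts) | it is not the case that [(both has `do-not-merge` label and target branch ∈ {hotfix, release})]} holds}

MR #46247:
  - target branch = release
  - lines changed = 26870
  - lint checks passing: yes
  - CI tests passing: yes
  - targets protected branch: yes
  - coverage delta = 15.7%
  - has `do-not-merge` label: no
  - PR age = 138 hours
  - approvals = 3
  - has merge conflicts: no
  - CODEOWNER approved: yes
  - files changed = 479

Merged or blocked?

Atomic conditions:
  has merge conflicts: no → false
  PR age = 82 hours: 138 == 82 is false
  target branch = main: release == main is false
  target branch ∈ {develop, hotfix}: release is not in the set → false
  approvals < 4: 3 < 4 is true
  lint checks passing: yes → true
  files changed ≥ 247: 479 ≥ 247 is true
  CODEOWNER approved: yes → true
  has `do-not-merge` label: no → false
  CI tests passing: yes → true
  lines changed < 31307: 26870 < 31307 is true
  targets protected branch: yes → true
  target branch = release: release == release is true
  coverage delta > 88%: 15.7 > 88 is false
  NOT has merge conflicts: no → true
  target branch ∈ {hotfix, release}: release is in the set → true
Combine:
[1.1.1] false OR false = false
[1.1.2] false → false (antecedent false ⇒ implication holds) = true
[1.1.3] true AND true = true
[1.1] false OR true OR true = true
[1] NOT true = false
[2.1.3] false OR true = true
[2.1.4] true AND true = true
[2.1] true OR true OR true OR true = true
[2] NOT true = false
[3.1] true OR false = true
[3.2] true OR true = true
[3.3.1] false AND true = false
[3.3] NOT false = true
[3] exactly-one(true, true, true) = false
[root] false AND false AND false = false
Overall: false → blocked

Blocked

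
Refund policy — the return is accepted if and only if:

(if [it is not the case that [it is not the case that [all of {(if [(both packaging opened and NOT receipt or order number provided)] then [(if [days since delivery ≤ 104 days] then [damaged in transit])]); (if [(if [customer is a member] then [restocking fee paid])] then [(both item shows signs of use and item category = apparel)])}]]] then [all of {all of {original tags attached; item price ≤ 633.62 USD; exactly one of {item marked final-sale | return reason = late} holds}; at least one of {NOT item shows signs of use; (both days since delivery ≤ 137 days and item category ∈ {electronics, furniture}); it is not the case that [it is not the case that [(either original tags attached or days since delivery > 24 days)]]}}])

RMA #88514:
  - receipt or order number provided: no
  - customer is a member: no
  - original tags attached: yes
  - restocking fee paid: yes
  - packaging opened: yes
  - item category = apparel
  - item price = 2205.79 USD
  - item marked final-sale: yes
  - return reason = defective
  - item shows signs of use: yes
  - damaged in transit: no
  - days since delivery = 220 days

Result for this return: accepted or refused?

Atomic conditions:
  packaging opened: yes → true
  NOT receipt or order number provided: no → true
  days since delivery ≤ 104 days: 220 ≤ 104 is false
  damaged in transit: no → false
  customer is a member: no → false
  restocking fee paid: yes → true
  item shows signs of use: yes → true
  item category = apparel: apparel == apparel is true
  original tags attached: yes → true
  item price ≤ 633.62 USD: 2205.79 ≤ 633.62 is false
  item marked final-sale: yes → true
  return reason = late: defective == late is false
  NOT item shows signs of use: yes → false
  days since delivery ≤ 137 days: 220 ≤ 137 is false
  item category ∈ {electronics, furniture}: apparel is not in the set → false
  days since delivery > 24 days: 220 > 24 is true
Combine:
[1.1.1.1.1] true AND true = true
[1.1.1.1.2] false → false (antecedent false ⇒ implication holds) = true
[1.1.1.1] true → true = true
[1.1.1.2.1] false → true (antecedent false ⇒ implication holds) = true
[1.1.1.2.2] true AND true = true
[1.1.1.2] true → true = true
[1.1.1] true AND true = true
[1.1] NOT true = false
[1] NOT false = true
[2.1.3] exactly-one(true, false) = true
[2.1] true AND false AND true = false
[2.2.2] false AND false = false
[2.2.3.1.1] true OR true = true
[2.2.3.1] NOT true = false
[2.2.3] NOT false = true
[2.2] false OR false OR true = true
[2] false AND true = false
[root] true → false = false
Overall: false → refused

Refused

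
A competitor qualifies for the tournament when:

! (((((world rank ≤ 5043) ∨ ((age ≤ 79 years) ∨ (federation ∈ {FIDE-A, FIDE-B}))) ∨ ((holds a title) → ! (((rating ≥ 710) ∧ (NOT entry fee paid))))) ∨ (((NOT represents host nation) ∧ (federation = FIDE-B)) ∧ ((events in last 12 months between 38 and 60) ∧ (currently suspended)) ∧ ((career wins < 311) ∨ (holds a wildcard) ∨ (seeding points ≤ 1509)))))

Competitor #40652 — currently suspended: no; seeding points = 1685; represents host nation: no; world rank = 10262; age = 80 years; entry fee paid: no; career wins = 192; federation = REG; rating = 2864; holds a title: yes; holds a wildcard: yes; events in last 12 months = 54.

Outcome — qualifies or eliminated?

Atomic conditions:
  world rank ≤ 5043: 10262 ≤ 5043 is false
  age ≤ 79 years: 80 ≤ 79 is false
  federation ∈ {FIDE-A, FIDE-B}: REG is not in the set → false
  holds a title: yes → true
  rating ≥ 710: 2864 ≥ 710 is true
  NOT entry fee paid: no → true
  NOT represents host nation: no → true
  federation = FIDE-B: REG == FIDE-B is false
  events in last 12 months between 38 and 60: 54 in [38, 60] is true
  currently suspended: no → false
  career wins < 311: 192 < 311 is true
  holds a wildcard: yes → true
  seeding points ≤ 1509: 1685 ≤ 1509 is false
Combine:
[1.1.1.2] false OR false = false
[1.1.1] false OR false = false
[1.1.2.2.1] true AND true = true
[1.1.2.2] NOT true = false
[1.1.2] true → false = false
[1.1] false OR false = false
[1.2.1] true AND false = false
[1.2.2] true AND false = false
[1.2.3] true OR true OR false = true
[1.2] false AND false AND true = false
[1] false OR false = false
[root] NOT false = true
Overall: true → qualifies

Qualifies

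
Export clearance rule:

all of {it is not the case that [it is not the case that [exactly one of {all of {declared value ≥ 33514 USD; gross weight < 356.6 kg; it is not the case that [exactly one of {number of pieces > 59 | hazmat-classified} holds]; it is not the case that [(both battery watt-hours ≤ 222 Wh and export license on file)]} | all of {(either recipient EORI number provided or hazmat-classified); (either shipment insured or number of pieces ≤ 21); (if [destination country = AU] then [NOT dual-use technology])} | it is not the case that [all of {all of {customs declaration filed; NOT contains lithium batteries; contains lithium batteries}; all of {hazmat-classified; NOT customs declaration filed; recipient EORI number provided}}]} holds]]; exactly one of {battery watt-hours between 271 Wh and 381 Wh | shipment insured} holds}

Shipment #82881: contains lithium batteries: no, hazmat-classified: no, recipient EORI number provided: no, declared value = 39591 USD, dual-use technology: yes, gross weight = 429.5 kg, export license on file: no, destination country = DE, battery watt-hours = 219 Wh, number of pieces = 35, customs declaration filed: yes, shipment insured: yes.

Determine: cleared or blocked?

Atomic conditions:
  declared value ≥ 33514 USD: 39591 ≥ 33514 is true
  gross weight < 356.6 kg: 429.5 < 356.6 is false
  number of pieces > 59: 35 > 59 is false
  hazmat-classified: no → false
  battery watt-hours ≤ 222 Wh: 219 ≤ 222 is true
  export license on file: no → false
  recipient EORI number provided: no → false
  shipment insured: yes → true
  number of pieces ≤ 21: 35 ≤ 21 is false
  destination country = AU: DE == AU is false
  NOT dual-use technology: yes → false
  customs declaration filed: yes → true
  NOT contains lithium batteries: no → true
  contains lithium batteries: no → false
  NOT customs declaration filed: yes → false
  battery watt-hours between 271 Wh and 381 Wh: 219 in [271, 381] is false
Combine:
[1.1.1.1.3.1] exactly-one(false, false) = false
[1.1.1.1.3] NOT false = true
[1.1.1.1.4.1] true AND false = false
[1.1.1.1.4] NOT false = true
[1.1.1.1] true AND false AND true AND true = false
[1.1.1.2.1] false OR false = false
[1.1.1.2.2] true OR false = true
[1.1.1.2.3] false → false (antecedent false ⇒ implication holds) = true
[1.1.1.2] false AND true AND true = false
[1.1.1.3.1.1] true AND true AND false = false
[1.1.1.3.1.2] false AND false AND false = false
[1.1.1.3.1] false AND false = false
[1.1.1.3] NOT false = true
[1.1.1] exactly-one(false, false, true) = true
[1.1] NOT true = false
[1] NOT false = true
[2] exactly-one(false, true) = true
[root] true AND true = true
Overall: true → cleared

Cleared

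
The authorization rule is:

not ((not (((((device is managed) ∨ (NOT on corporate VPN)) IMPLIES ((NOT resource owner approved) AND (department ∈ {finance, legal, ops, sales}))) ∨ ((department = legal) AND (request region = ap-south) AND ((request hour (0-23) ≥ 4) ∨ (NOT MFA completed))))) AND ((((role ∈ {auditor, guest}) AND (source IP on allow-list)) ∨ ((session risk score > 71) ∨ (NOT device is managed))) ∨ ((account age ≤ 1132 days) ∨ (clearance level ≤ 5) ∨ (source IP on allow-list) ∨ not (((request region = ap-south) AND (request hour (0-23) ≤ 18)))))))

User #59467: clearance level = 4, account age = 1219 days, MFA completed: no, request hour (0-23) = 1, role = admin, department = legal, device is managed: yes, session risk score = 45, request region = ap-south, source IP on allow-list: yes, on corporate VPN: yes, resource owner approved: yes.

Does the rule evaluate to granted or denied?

Atomic conditions:
  device is managed: yes → true
  NOT on corporate VPN: yes → false
  NOT resource owner approved: yes → false
  department ∈ {finance, legal, ops, sales}: legal is in the set → true
  department = legal: legal == legal is true
  request region = ap-south: ap-south == ap-south is true
  request hour (0-23) ≥ 4: 1 ≥ 4 is false
  NOT MFA completed: no → true
  role ∈ {auditor, guest}: admin is not in the set → false
  source IP on allow-list: yes → true
  session risk score > 71: 45 > 71 is false
  NOT device is managed: yes → false
  account age ≤ 1132 days: 1219 ≤ 1132 is false
  clearance level ≤ 5: 4 ≤ 5 is true
  request hour (0-23) ≤ 18: 1 ≤ 18 is true
Combine:
[1.1.1.1.1] true OR false = true
[1.1.1.1.2] false AND true = false
[1.1.1.1] true → false = false
[1.1.1.2.3] false OR true = true
[1.1.1.2] true AND true AND true = true
[1.1.1] false OR true = true
[1.1] NOT true = false
[1.2.1.1] false AND true = false
[1.2.1.2] false OR false = false
[1.2.1] false OR false = false
[1.2.2.4.1] true AND true = true
[1.2.2.4] NOT true = false
[1.2.2] false OR true OR true OR false = true
[1.2] false OR true = true
[1] false AND true = false
[root] NOT false = true
Overall: true → granted

Granted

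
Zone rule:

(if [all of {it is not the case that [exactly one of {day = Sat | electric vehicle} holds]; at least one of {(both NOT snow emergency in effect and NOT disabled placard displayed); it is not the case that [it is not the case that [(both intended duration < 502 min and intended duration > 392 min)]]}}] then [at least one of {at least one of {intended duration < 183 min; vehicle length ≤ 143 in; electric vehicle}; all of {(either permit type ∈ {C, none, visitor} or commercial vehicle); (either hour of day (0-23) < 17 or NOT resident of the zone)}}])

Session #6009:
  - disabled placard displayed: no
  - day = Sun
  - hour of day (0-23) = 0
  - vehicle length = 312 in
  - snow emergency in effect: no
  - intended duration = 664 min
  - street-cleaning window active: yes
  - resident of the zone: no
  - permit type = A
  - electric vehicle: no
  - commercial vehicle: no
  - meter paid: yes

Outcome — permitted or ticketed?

Atomic conditions:
  day = Sat: Sun == Sat is false
  electric vehicle: no → false
  NOT snow emergency in effect: no → true
  NOT disabled placard displayed: no → true
  intended duration < 502 min: 664 < 502 is false
  intended duration > 392 min: 664 > 392 is true
  intended duration < 183 min: 664 < 183 is false
  vehicle length ≤ 143 in: 312 ≤ 143 is false
  permit type ∈ {C, none, visitor}: A is not in the set → false
  commercial vehicle: no → false
  hour of day (0-23) < 17: 0 < 17 is true
  NOT resident of the zone: no → true
Combine:
[1.1.1] exactly-one(false, false) = false
[1.1] NOT false = true
[1.2.1] true AND true = true
[1.2.2.1.1] false AND true = false
[1.2.2.1] NOT false = true
[1.2.2] NOT true = false
[1.2] true OR false = true
[1] true AND true = true
[2.1] false OR false OR false = false
[2.2.1] false OR false = false
[2.2.2] true OR true = true
[2.2] false AND true = false
[2] false OR false = false
[root] true → false = false
Overall: false → ticketed

Ticketed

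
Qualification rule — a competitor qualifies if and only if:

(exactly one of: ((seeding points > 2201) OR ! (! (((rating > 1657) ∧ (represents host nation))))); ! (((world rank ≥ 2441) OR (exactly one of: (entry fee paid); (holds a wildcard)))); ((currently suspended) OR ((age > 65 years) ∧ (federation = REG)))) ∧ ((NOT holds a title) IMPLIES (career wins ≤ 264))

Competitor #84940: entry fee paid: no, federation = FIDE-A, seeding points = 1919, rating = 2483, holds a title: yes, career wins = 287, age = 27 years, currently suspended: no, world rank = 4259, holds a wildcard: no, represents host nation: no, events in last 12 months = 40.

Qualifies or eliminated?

Atomic conditions:
  seeding points > 2201: 1919 > 2201 is false
  rating > 1657: 2483 > 1657 is true
  represents host nation: no → false
  world rank ≥ 2441: 4259 ≥ 2441 is true
  entry fee paid: no → false
  holds a wildcard: no → false
  currently suspended: no → false
  age > 65 years: 27 > 65 is false
  federation = REG: FIDE-A == REG is false
  NOT holds a title: yes → false
  career wins ≤ 264: 287 ≤ 264 is false
Combine:
[1.1.2.1.1] true AND false = false
[1.1.2.1] NOT false = true
[1.1.2] NOT true = false
[1.1] false OR false = false
[1.2.1.2] exactly-one(false, false) = false
[1.2.1] true OR false = true
[1.2] NOT true = false
[1.3.2] false AND false = false
[1.3] false OR false = false
[1] exactly-one(false, false, false) = false
[2] false → false (antecedent false ⇒ implication holds) = true
[root] false AND true = false
Overall: false → eliminated

Eliminated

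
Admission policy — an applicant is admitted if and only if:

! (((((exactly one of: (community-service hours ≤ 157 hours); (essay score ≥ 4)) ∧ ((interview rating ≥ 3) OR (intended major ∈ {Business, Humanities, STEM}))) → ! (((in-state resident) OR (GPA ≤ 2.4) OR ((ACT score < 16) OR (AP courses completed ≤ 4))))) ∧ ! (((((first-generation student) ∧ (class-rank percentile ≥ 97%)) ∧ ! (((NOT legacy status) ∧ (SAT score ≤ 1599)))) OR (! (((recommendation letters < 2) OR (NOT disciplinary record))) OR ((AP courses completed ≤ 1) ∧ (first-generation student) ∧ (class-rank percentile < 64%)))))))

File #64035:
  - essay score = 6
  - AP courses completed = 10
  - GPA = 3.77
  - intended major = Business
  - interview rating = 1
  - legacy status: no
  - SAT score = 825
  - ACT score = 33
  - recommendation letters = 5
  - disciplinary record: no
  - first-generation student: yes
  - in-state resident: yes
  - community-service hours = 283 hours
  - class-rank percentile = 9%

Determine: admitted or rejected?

Atomic conditions:
  community-service hours ≤ 157 hours: 283 ≤ 157 is false
  essay score ≥ 4: 6 ≥ 4 is true
  interview rating ≥ 3: 1 ≥ 3 is false
  intended major ∈ {Business, Humanities, STEM}: Business is in the set → true
  in-state resident: yes → true
  GPA ≤ 2.4: 3.77 ≤ 2.4 is false
  ACT score < 16: 33 < 16 is false
  AP courses completed ≤ 4: 10 ≤ 4 is false
  first-generation student: yes → true
  class-rank percentile ≥ 97%: 9 ≥ 97 is false
  NOT legacy status: no → true
  SAT score ≤ 1599: 825 ≤ 1599 is true
  recommendation letters < 2: 5 < 2 is false
  NOT disciplinary record: no → true
  AP courses completed ≤ 1: 10 ≤ 1 is false
  class-rank percentile < 64%: 9 < 64 is true
Combine:
[1.1.1.1] exactly-one(false, true) = true
[1.1.1.2] false OR true = true
[1.1.1] true AND true = true
[1.1.2.1.3] false OR false = false
[1.1.2.1] true OR false OR false = true
[1.1.2] NOT true = false
[1.1] true → false = false
[1.2.1.1.1] true AND false = false
[1.2.1.1.2.1] true AND true = true
[1.2.1.1.2] NOT true = false
[1.2.1.1] false AND false = false
[1.2.1.2.1.1] false OR true = true
[1.2.1.2.1] NOT true = false
[1.2.1.2.2] false AND true AND true = false
[1.2.1.2] false OR false = false
[1.2.1] false OR false = false
[1.2] NOT false = true
[1] false AND true = false
[root] NOT false = true
Overall: true → admitted

Admitted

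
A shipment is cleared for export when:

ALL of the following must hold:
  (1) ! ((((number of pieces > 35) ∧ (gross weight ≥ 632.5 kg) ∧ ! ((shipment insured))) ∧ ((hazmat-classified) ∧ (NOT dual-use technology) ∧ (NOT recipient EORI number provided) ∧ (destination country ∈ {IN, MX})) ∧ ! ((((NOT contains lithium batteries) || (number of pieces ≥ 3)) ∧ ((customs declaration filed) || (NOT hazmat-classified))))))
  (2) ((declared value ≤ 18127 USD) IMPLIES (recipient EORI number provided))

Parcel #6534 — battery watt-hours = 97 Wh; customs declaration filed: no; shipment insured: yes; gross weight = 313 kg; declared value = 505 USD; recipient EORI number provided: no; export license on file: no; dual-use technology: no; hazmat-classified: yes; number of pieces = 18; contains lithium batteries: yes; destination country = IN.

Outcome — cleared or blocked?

Atomic conditions:
  number of pieces > 35: 18 > 35 is false
  gross weight ≥ 632.5 kg: 313 ≥ 632.5 is false
  shipment insured: yes → true
  hazmat-classified: yes → true
  NOT dual-use technology: no → true
  NOT recipient EORI number provided: no → true
  destination country ∈ {IN, MX}: IN is in the set → true
  NOT contains lithium batteries: yes → false
  number of pieces ≥ 3: 18 ≥ 3 is true
  customs declaration filed: no → false
  NOT hazmat-classified: yes → false
  declared value ≤ 18127 USD: 505 ≤ 18127 is true
  recipient EORI number provided: no → false
Combine:
[1.1.1.3] NOT true = false
[1.1.1] false AND false AND false = false
[1.1.2] true AND true AND true AND true = true
[1.1.3.1.1] false OR true = true
[1.1.3.1.2] false OR false = false
[1.1.3.1] true AND false = false
[1.1.3] NOT false = true
[1.1] false AND true AND true = false
[1] NOT false = true
[2] true → false = false
[root] true AND false = false
Overall: false → blocked

Blocked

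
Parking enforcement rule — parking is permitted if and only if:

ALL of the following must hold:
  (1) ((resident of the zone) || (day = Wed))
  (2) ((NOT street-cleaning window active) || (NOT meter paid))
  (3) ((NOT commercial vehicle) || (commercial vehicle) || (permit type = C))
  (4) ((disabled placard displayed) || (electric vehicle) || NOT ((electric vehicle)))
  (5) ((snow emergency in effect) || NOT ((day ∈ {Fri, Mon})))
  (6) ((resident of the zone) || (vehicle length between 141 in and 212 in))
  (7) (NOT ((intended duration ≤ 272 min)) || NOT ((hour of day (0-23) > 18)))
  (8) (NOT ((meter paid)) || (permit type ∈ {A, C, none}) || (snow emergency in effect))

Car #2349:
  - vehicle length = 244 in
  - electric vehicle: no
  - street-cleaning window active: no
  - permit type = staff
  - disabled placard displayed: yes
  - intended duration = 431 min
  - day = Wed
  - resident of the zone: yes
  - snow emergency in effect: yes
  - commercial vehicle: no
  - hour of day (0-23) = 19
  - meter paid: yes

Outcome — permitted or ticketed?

Permitted

Atomic conditions:
  resident of the zone: yes → true
  day = Wed: Wed == Wed is true
  NOT street-cleaning window active: no → true
  NOT meter paid: yes → false
  NOT commercial vehicle: no → true
  commercial vehicle: no → false
  permit type = C: staff == C is false
  disabled placard displayed: yes → true
  electric vehicle: no → false
  snow emergency in effect: yes → true
  day ∈ {Fri, Mon}: Wed is not in the set → false
  vehicle length between 141 in and 212 in: 244 in [141, 212] is false
  intended duration ≤ 272 min: 431 ≤ 272 is false
  hour of day (0-23) > 18: 19 > 18 is true
  meter paid: yes → true
  permit type ∈ {A, C, none}: staff is not in the set → false
Combine:
[1] true OR true = true
[2] true OR false = true
[3] true OR false OR false = true
[4.3] NOT false = true
[4] true OR false OR true = true
[5.2] NOT false = true
[5] true OR true = true
[6] true OR false = true
[7.1] NOT false = true
[7.2] NOT true = false
[7] true OR false = true
[8.1] NOT true = false
[8] false OR false OR true = true
[root] true AND true AND true AND true AND true AND true AND true AND true = true
Overall: true → permitted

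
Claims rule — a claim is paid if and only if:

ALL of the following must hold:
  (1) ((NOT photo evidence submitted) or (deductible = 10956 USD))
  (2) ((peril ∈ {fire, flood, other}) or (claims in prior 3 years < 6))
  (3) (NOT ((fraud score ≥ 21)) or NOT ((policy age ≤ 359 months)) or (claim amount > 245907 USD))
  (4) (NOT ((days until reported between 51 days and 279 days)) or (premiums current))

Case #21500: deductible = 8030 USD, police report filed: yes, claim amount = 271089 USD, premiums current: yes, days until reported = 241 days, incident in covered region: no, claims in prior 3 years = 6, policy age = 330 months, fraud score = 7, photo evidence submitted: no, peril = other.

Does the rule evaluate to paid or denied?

Paid

Atomic conditions:
  NOT photo evidence submitted: no → true
  deductible = 10956 USD: 8030 == 10956 is false
  peril ∈ {fire, flood, other}: other is in the set → true
  claims in prior 3 years < 6: 6 < 6 is false
  fraud score ≥ 21: 7 ≥ 21 is false
  policy age ≤ 359 months: 330 ≤ 359 is true
  claim amount > 245907 USD: 271089 > 245907 is true
  days until reported between 51 days and 279 days: 241 in [51, 279] is true
  premiums current: yes → true
Combine:
[1] true OR false = true
[2] true OR false = true
[3.1] NOT false = true
[3.2] NOT true = false
[3] true OR false OR true = true
[4.1] NOT true = false
[4] false OR true = true
[root] true AND true AND true AND true = true
Overall: true → paid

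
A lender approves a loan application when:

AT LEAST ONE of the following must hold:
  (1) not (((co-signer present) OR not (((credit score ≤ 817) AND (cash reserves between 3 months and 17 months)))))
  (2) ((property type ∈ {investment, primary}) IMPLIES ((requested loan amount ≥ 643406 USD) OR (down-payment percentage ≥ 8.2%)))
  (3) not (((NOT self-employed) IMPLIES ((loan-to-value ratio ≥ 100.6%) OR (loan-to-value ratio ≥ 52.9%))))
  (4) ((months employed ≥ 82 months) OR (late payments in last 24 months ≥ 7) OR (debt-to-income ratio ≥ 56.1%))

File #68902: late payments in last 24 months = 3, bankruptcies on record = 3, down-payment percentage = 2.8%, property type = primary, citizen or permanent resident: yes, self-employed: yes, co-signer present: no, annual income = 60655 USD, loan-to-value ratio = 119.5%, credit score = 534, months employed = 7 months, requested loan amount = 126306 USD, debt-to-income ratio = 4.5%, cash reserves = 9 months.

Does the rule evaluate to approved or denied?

Approved

Atomic conditions:
  co-signer present: no → false
  credit score ≤ 817: 534 ≤ 817 is true
  cash reserves between 3 months and 17 months: 9 in [3, 17] is true
  property type ∈ {investment, primary}: primary is in the set → true
  requested loan amount ≥ 643406 USD: 126306 ≥ 643406 is false
  down-payment percentage ≥ 8.2%: 2.8 ≥ 8.2 is false
  NOT self-employed: yes → false
  loan-to-value ratio ≥ 100.6%: 119.5 ≥ 100.6 is true
  loan-to-value ratio ≥ 52.9%: 119.5 ≥ 52.9 is true
  months employed ≥ 82 months: 7 ≥ 82 is false
  late payments in last 24 months ≥ 7: 3 ≥ 7 is false
  debt-to-income ratio ≥ 56.1%: 4.5 ≥ 56.1 is false
Combine:
[1.1.2.1] true AND true = true
[1.1.2] NOT true = false
[1.1] false OR false = false
[1] NOT false = true
[2.2] false OR false = false
[2] true → false = false
[3.1.2] true OR true = true
[3.1] false → true (antecedent false ⇒ implication holds) = true
[3] NOT true = false
[4] false OR false OR false = false
[root] true OR false OR false OR false = true
Overall: true → approved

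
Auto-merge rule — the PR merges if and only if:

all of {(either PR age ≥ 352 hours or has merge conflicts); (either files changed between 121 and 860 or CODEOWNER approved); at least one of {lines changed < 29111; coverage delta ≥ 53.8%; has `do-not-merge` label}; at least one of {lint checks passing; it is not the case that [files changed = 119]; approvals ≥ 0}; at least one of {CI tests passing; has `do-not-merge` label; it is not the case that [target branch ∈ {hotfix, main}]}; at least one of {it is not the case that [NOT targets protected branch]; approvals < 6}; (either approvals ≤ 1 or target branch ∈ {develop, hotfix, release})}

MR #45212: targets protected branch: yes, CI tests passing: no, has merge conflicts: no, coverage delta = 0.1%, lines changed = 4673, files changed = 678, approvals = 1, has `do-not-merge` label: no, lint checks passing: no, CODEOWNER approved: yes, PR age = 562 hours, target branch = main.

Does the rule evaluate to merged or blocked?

Atomic conditions:
  PR age ≥ 352 hours: 562 ≥ 352 is true
  has merge conflicts: no → false
  files changed between 121 and 860: 678 in [121, 860] is true
  CODEOWNER approved: yes → true
  lines changed < 29111: 4673 < 29111 is true
  coverage delta ≥ 53.8%: 0.1 ≥ 53.8 is false
  has `do-not-merge` label: no → false
  lint checks passing: no → false
  files changed = 119: 678 == 119 is false
  approvals ≥ 0: 1 ≥ 0 is true
  CI tests passing: no → false
  target branch ∈ {hotfix, main}: main is in the set → true
  NOT targets protected branch: yes → false
  approvals < 6: 1 < 6 is true
  approvals ≤ 1: 1 ≤ 1 is true
  target branch ∈ {develop, hotfix, release}: main is not in the set → false
Combine:
[1] true OR false = true
[2] true OR true = true
[3] true OR false OR false = true
[4.2] NOT false = true
[4] false OR true OR true = true
[5.3] NOT true = false
[5] false OR false OR false = false
[6.1] NOT false = true
[6] true OR true = true
[7] true OR false = true
[root] true AND true AND true AND true AND false AND true AND true = false
Overall: false → blocked

Blocked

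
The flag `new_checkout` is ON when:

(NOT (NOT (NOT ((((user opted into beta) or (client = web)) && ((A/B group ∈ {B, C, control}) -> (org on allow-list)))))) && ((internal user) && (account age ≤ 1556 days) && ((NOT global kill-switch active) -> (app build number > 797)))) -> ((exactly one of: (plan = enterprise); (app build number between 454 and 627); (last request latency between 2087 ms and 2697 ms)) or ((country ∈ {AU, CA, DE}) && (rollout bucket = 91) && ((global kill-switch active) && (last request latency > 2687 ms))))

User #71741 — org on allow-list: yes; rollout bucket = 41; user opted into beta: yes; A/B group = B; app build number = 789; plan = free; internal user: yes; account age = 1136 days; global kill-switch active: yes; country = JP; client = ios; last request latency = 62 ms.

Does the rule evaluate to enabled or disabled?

Enabled

Atomic conditions:
  user opted into beta: yes → true
  client = web: ios == web is false
  A/B group ∈ {B, C, control}: B is in the set → true
  org on allow-list: yes → true
  internal user: yes → true
  account age ≤ 1556 days: 1136 ≤ 1556 is true
  NOT global kill-switch active: yes → false
  app build number > 797: 789 > 797 is false
  plan = enterprise: free == enterprise is false
  app build number between 454 and 627: 789 in [454, 627] is false
  last request latency between 2087 ms and 2697 ms: 62 in [2087, 2697] is false
  country ∈ {AU, CA, DE}: JP is not in the set → false
  rollout bucket = 91: 41 == 91 is false
  global kill-switch active: yes → true
  last request latency > 2687 ms: 62 > 2687 is false
Combine:
[1.1.1.1.1.1] true OR false = true
[1.1.1.1.1.2] true → true = true
[1.1.1.1.1] true AND true = true
[1.1.1.1] NOT true = false
[1.1.1] NOT false = true
[1.1] NOT true = false
[1.2.3] false → false (antecedent false ⇒ implication holds) = true
[1.2] true AND true AND true = true
[1] false AND true = false
[2.1] exactly-one(false, false, false) = false
[2.2.3] true AND false = false
[2.2] false AND false AND false = false
[2] false OR false = false
[root] false → false (antecedent false ⇒ implication holds) = true
Overall: true → enabled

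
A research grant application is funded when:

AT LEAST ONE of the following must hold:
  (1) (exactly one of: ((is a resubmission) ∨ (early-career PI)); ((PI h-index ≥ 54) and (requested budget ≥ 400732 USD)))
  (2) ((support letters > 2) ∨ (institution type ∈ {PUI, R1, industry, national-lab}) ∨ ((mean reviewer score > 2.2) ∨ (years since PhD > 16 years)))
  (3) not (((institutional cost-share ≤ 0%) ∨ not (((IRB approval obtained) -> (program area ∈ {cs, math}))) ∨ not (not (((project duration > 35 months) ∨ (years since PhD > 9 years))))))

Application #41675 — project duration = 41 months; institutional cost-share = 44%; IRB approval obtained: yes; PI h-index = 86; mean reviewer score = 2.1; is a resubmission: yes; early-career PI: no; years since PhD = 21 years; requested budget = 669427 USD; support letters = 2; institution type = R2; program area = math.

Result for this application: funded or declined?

Atomic conditions:
  is a resubmission: yes → true
  early-career PI: no → false
  PI h-index ≥ 54: 86 ≥ 54 is true
  requested budget ≥ 400732 USD: 669427 ≥ 400732 is true
  support letters > 2: 2 > 2 is false
  institution type ∈ {PUI, R1, industry, national-lab}: R2 is not in the set → false
  mean reviewer score > 2.2: 2.1 > 2.2 is false
  years since PhD > 16 years: 21 > 16 is true
  institutional cost-share ≤ 0%: 44 ≤ 0 is false
  IRB approval obtained: yes → true
  program area ∈ {cs, math}: math is in the set → true
  project duration > 35 months: 41 > 35 is true
  years since PhD > 9 years: 21 > 9 is true
Combine:
[1.1] true OR false = true
[1.2] true AND true = true
[1] exactly-one(true, true) = false
[2.3] false OR true = true
[2] false OR false OR true = true
[3.1.2.1] true → true = true
[3.1.2] NOT true = false
[3.1.3.1.1] true OR true = true
[3.1.3.1] NOT true = false
[3.1.3] NOT false = true
[3.1] false OR false OR true = true
[3] NOT true = false
[root] false OR true OR false = true
Overall: true → funded

Funded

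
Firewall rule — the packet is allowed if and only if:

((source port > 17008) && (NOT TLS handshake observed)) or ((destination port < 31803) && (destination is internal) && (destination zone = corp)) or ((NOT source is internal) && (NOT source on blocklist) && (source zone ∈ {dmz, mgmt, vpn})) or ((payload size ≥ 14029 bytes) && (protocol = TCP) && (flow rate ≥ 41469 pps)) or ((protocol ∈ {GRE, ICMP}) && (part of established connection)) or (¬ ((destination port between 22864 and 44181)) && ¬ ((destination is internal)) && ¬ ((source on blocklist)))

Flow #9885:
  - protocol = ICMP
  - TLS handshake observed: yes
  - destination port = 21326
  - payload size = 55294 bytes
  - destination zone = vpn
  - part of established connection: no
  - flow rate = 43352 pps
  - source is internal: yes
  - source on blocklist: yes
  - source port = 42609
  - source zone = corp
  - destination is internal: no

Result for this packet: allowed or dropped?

Atomic conditions:
  source port > 17008: 42609 > 17008 is true
  NOT TLS handshake observed: yes → false
  destination port < 31803: 21326 < 31803 is true
  destination is internal: no → false
  destination zone = corp: vpn == corp is false
  NOT source is internal: yes → false
  NOT source on blocklist: yes → false
  source zone ∈ {dmz, mgmt, vpn}: corp is not in the set → false
  payload size ≥ 14029 bytes: 55294 ≥ 14029 is true
  protocol = TCP: ICMP == TCP is false
  flow rate ≥ 41469 pps: 43352 ≥ 41469 is true
  protocol ∈ {GRE, ICMP}: ICMP is in the set → true
  part of established connection: no → false
  destination port between 22864 and 44181: 21326 in [22864, 44181] is false
  source on blocklist: yes → true
Combine:
[1] true AND false = false
[2] true AND false AND false = false
[3] false AND false AND false = false
[4] true AND false AND true = false
[5] true AND false = false
[6.1] NOT false = true
[6.2] NOT false = true
[6.3] NOT true = false
[6] true AND true AND false = false
[root] false OR false OR false OR false OR false OR false = false
Overall: false → dropped

Dropped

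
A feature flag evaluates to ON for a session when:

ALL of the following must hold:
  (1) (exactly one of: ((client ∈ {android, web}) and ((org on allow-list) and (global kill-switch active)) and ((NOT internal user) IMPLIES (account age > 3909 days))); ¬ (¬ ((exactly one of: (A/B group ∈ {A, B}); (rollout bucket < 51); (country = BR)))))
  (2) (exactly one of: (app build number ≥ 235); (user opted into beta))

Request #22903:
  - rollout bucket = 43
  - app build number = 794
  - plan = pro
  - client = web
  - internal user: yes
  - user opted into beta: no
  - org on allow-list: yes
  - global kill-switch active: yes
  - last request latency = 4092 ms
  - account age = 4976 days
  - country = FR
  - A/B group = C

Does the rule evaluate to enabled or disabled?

Atomic conditions:
  client ∈ {android, web}: web is in the set → true
  org on allow-list: yes → true
  global kill-switch active: yes → true
  NOT internal user: yes → false
  account age > 3909 days: 4976 > 3909 is true
  A/B group ∈ {A, B}: C is not in the set → false
  rollout bucket < 51: 43 < 51 is true
  country = BR: FR == BR is false
  app build number ≥ 235: 794 ≥ 235 is true
  user opted into beta: no → false
Combine:
[1.1.2] true AND true = true
[1.1.3] false → true (antecedent false ⇒ implication holds) = true
[1.1] true AND true AND true = true
[1.2.1.1] exactly-one(false, true, false) = true
[1.2.1] NOT true = false
[1.2] NOT false = true
[1] exactly-one(true, true) = false
[2] exactly-one(true, false) = true
[root] false AND true = false
Overall: false → disabled

Disabled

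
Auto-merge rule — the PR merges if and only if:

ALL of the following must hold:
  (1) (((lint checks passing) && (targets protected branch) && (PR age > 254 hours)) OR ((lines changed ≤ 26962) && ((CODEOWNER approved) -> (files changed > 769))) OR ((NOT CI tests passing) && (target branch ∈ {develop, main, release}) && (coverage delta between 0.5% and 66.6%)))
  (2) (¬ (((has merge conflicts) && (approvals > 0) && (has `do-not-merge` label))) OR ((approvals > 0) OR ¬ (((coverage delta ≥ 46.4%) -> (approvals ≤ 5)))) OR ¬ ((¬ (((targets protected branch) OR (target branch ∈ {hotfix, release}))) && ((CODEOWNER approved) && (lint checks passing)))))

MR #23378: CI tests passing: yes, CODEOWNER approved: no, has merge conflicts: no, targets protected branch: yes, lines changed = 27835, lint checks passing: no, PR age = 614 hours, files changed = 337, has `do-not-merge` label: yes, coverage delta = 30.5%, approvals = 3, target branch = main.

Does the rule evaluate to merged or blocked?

Blocked

Atomic conditions:
  lint checks passing: no → false
  targets protected branch: yes → true
  PR age > 254 hours: 614 > 254 is true
  lines changed ≤ 26962: 27835 ≤ 26962 is false
  CODEOWNER approved: no → false
  files changed > 769: 337 > 769 is false
  NOT CI tests passing: yes → false
  target branch ∈ {develop, main, release}: main is in the set → true
  coverage delta between 0.5% and 66.6%: 30.5 in [0.5, 66.6] is true
  has merge conflicts: no → false
  approvals > 0: 3 > 0 is true
  has `do-not-merge` label: yes → true
  coverage delta ≥ 46.4%: 30.5 ≥ 46.4 is false
  approvals ≤ 5: 3 ≤ 5 is true
  target branch ∈ {hotfix, release}: main is not in the set → false
Combine:
[1.1] false AND true AND true = false
[1.2.2] false → false (antecedent false ⇒ implication holds) = true
[1.2] false AND true = false
[1.3] false AND true AND true = false
[1] false OR false OR false = false
[2.1.1] false AND true AND true = false
[2.1] NOT false = true
[2.2.2.1] false → true (antecedent false ⇒ implication holds) = true
[2.2.2] NOT true = false
[2.2] true OR false = true
[2.3.1.1.1] true OR false = true
[2.3.1.1] NOT true = false
[2.3.1.2] false AND false = false
[2.3.1] false AND false = false
[2.3] NOT false = true
[2] true OR true OR true = true
[root] false AND true = false
Overall: false → blocked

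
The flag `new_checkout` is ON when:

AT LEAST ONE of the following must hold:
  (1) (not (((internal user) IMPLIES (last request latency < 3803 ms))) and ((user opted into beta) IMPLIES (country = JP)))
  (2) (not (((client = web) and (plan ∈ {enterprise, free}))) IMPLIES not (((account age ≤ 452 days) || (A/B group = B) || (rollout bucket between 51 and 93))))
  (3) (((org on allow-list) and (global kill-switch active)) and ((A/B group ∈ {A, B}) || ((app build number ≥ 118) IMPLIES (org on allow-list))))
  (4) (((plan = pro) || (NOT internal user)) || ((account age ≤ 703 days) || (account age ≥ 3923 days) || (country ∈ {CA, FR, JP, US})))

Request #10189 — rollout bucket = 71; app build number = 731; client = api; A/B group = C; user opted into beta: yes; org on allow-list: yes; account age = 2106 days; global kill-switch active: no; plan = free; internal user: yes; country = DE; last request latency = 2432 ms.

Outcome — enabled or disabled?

Disabled

Atomic conditions:
  internal user: yes → true
  last request latency < 3803 ms: 2432 < 3803 is true
  user opted into beta: yes → true
  country = JP: DE == JP is false
  client = web: api == web is false
  plan ∈ {enterprise, free}: free is in the set → true
  account age ≤ 452 days: 2106 ≤ 452 is false
  A/B group = B: C == B is false
  rollout bucket between 51 and 93: 71 in [51, 93] is true
  org on allow-list: yes → true
  global kill-switch active: no → false
  A/B group ∈ {A, B}: C is not in the set → false
  app build number ≥ 118: 731 ≥ 118 is true
  plan = pro: free == pro is false
  NOT internal user: yes → false
  account age ≤ 703 days: 2106 ≤ 703 is false
  account age ≥ 3923 days: 2106 ≥ 3923 is false
  country ∈ {CA, FR, JP, US}: DE is not in the set → false
Combine:
[1.1.1] true → true = true
[1.1] NOT true = false
[1.2] true → false = false
[1] false AND false = false
[2.1.1] false AND true = false
[2.1] NOT false = true
[2.2.1] false OR false OR true = true
[2.2] NOT true = false
[2] true → false = false
[3.1] true AND false = false
[3.2.2] true → true = true
[3.2] false OR true = true
[3] false AND true = false
[4.1] false OR false = false
[4.2] false OR false OR false = false
[4] false OR false = false
[root] false OR false OR false OR false = false
Overall: false → disabled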